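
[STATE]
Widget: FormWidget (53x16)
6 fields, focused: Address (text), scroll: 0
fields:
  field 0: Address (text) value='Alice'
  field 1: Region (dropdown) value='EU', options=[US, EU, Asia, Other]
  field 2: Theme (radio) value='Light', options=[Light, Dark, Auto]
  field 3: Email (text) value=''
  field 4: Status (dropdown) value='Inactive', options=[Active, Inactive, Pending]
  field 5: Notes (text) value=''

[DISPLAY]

> Address:    [Alice                                ]
  Region:     [EU                                  ▼]
  Theme:      (●) Light  ( ) Dark  ( ) Auto          
  Email:      [                                     ]
  Status:     [Inactive                            ▼]
  Notes:      [                                     ]
                                                     
                                                     
                                                     
                                                     
                                                     
                                                     
                                                     
                                                     
                                                     
                                                     


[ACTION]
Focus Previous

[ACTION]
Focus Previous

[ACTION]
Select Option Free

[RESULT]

  Address:    [Alice                                ]
  Region:     [EU                                  ▼]
  Theme:      (●) Light  ( ) Dark  ( ) Auto          
  Email:      [                                     ]
> Status:     [Inactive                            ▼]
  Notes:      [                                     ]
                                                     
                                                     
                                                     
                                                     
                                                     
                                                     
                                                     
                                                     
                                                     
                                                     


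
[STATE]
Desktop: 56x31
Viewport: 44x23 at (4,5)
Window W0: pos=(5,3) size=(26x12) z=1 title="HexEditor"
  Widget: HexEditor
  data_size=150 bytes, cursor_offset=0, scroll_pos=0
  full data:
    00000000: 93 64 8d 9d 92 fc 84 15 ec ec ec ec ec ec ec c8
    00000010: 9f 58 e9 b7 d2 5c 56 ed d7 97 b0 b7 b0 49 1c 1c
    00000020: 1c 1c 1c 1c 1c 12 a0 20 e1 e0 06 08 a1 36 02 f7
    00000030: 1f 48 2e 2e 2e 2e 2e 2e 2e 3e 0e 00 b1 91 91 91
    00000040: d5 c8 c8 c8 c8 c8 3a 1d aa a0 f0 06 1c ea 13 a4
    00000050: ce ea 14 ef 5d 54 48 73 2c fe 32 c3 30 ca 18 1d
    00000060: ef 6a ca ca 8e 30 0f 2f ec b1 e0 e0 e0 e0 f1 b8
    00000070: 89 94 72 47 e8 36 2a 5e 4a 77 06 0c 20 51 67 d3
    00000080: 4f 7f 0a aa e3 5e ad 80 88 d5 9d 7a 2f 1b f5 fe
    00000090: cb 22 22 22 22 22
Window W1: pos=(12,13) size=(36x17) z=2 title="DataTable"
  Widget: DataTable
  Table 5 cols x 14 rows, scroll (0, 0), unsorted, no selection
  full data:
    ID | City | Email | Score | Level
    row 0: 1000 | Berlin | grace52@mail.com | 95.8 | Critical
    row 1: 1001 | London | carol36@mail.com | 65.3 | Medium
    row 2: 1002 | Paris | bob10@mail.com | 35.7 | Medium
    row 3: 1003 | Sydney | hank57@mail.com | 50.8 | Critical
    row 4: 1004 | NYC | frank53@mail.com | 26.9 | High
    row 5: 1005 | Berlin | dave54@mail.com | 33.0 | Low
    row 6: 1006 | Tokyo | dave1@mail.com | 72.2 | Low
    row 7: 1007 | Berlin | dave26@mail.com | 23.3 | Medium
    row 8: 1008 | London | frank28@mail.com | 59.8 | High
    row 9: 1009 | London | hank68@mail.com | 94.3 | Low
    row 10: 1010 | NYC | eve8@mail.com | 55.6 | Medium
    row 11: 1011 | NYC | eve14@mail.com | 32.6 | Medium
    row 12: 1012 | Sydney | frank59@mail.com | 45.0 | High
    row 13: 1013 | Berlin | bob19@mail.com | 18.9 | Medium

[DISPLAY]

 ┠────────────────────────┨                 
 ┃00000000  93 64 8d 9d 92┃                 
 ┃00000010  9f 58 e9 b7 d2┃                 
 ┃00000020  1c 1c 1c 1c 1c┃                 
 ┃00000030  1f 48 2e 2e 2e┃                 
 ┃00000040  d5 c8 c8 c8 c8┃                 
 ┃00000050  ce ea 14 ef 5d┃                 
 ┃00000060  ef 6a ca ca 8e┃                 
 ┃000000┏━━━━━━━━━━━━━━━━━━━━━━━━━━━━━━━━━━┓
 ┗━━━━━━┃ DataTable                        ┃
        ┠──────────────────────────────────┨
        ┃ID  │City  │Email           │Score┃
        ┃────┼──────┼────────────────┼─────┃
        ┃1000│Berlin│grace52@mail.com│95.8 ┃
        ┃1001│London│carol36@mail.com│65.3 ┃
        ┃1002│Paris │bob10@mail.com  │35.7 ┃
        ┃1003│Sydney│hank57@mail.com │50.8 ┃
        ┃1004│NYC   │frank53@mail.com│26.9 ┃
        ┃1005│Berlin│dave54@mail.com │33.0 ┃
        ┃1006│Tokyo │dave1@mail.com  │72.2 ┃
        ┃1007│Berlin│dave26@mail.com │23.3 ┃
        ┃1008│London│frank28@mail.com│59.8 ┃
        ┃1009│London│hank68@mail.com │94.3 ┃


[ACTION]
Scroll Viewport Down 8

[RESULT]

 ┃00000020  1c 1c 1c 1c 1c┃                 
 ┃00000030  1f 48 2e 2e 2e┃                 
 ┃00000040  d5 c8 c8 c8 c8┃                 
 ┃00000050  ce ea 14 ef 5d┃                 
 ┃00000060  ef 6a ca ca 8e┃                 
 ┃000000┏━━━━━━━━━━━━━━━━━━━━━━━━━━━━━━━━━━┓
 ┗━━━━━━┃ DataTable                        ┃
        ┠──────────────────────────────────┨
        ┃ID  │City  │Email           │Score┃
        ┃────┼──────┼────────────────┼─────┃
        ┃1000│Berlin│grace52@mail.com│95.8 ┃
        ┃1001│London│carol36@mail.com│65.3 ┃
        ┃1002│Paris │bob10@mail.com  │35.7 ┃
        ┃1003│Sydney│hank57@mail.com │50.8 ┃
        ┃1004│NYC   │frank53@mail.com│26.9 ┃
        ┃1005│Berlin│dave54@mail.com │33.0 ┃
        ┃1006│Tokyo │dave1@mail.com  │72.2 ┃
        ┃1007│Berlin│dave26@mail.com │23.3 ┃
        ┃1008│London│frank28@mail.com│59.8 ┃
        ┃1009│London│hank68@mail.com │94.3 ┃
        ┃1010│NYC   │eve8@mail.com   │55.6 ┃
        ┗━━━━━━━━━━━━━━━━━━━━━━━━━━━━━━━━━━┛
                                            


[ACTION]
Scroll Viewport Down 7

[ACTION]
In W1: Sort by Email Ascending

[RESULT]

 ┃00000020  1c 1c 1c 1c 1c┃                 
 ┃00000030  1f 48 2e 2e 2e┃                 
 ┃00000040  d5 c8 c8 c8 c8┃                 
 ┃00000050  ce ea 14 ef 5d┃                 
 ┃00000060  ef 6a ca ca 8e┃                 
 ┃000000┏━━━━━━━━━━━━━━━━━━━━━━━━━━━━━━━━━━┓
 ┗━━━━━━┃ DataTable                        ┃
        ┠──────────────────────────────────┨
        ┃ID  │City  │Email          ▲│Score┃
        ┃────┼──────┼────────────────┼─────┃
        ┃1002│Paris │bob10@mail.com  │35.7 ┃
        ┃1013│Berlin│bob19@mail.com  │18.9 ┃
        ┃1001│London│carol36@mail.com│65.3 ┃
        ┃1006│Tokyo │dave1@mail.com  │72.2 ┃
        ┃1007│Berlin│dave26@mail.com │23.3 ┃
        ┃1005│Berlin│dave54@mail.com │33.0 ┃
        ┃1011│NYC   │eve14@mail.com  │32.6 ┃
        ┃1010│NYC   │eve8@mail.com   │55.6 ┃
        ┃1008│London│frank28@mail.com│59.8 ┃
        ┃1004│NYC   │frank53@mail.com│26.9 ┃
        ┃1012│Sydney│frank59@mail.com│45.0 ┃
        ┗━━━━━━━━━━━━━━━━━━━━━━━━━━━━━━━━━━┛
                                            


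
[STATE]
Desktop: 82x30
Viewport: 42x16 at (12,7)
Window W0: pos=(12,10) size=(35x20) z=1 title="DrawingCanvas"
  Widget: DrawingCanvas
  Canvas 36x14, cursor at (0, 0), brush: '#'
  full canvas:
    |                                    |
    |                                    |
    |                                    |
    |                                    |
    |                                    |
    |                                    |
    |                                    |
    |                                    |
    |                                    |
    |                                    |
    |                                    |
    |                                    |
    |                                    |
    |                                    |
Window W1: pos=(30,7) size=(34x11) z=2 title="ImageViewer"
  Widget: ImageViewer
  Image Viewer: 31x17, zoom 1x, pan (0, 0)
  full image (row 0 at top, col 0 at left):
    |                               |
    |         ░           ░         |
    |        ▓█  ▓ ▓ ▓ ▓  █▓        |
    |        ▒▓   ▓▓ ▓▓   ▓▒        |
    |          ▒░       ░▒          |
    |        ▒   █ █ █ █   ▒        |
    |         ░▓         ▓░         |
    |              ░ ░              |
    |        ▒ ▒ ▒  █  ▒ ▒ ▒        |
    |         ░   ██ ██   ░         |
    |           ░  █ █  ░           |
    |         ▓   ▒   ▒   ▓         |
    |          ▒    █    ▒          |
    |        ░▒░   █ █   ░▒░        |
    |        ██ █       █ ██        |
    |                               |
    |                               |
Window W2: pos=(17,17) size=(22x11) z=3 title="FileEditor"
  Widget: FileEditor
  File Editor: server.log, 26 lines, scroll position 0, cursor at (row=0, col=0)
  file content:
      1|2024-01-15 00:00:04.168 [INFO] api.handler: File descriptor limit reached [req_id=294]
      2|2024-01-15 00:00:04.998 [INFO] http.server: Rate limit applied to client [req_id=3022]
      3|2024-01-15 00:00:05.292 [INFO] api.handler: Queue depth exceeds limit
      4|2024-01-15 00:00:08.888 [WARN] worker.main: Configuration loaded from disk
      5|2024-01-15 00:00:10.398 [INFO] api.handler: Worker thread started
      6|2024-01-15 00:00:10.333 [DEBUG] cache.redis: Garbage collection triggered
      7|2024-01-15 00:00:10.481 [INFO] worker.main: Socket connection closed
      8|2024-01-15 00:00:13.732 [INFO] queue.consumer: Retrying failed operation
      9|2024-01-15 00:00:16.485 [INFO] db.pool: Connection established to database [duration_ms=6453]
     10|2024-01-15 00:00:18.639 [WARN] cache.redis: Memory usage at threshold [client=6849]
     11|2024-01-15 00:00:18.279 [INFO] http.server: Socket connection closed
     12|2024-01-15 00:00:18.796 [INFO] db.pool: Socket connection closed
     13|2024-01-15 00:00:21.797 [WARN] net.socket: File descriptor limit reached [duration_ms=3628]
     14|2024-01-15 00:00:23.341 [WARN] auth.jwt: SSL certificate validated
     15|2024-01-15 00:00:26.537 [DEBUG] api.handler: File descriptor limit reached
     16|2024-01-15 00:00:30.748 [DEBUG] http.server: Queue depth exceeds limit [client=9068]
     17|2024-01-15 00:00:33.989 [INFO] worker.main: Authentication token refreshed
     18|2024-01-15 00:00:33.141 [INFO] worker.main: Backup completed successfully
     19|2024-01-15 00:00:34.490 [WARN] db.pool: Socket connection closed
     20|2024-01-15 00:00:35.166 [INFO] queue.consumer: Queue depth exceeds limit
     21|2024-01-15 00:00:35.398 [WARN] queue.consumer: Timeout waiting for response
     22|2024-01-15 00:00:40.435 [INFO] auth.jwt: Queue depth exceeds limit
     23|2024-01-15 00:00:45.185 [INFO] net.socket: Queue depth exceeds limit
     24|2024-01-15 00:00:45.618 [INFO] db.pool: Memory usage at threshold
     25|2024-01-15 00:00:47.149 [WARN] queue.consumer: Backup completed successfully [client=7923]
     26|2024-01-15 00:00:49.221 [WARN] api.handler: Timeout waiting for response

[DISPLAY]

                  ┏━━━━━━━━━━━━━━━━━━━━━━━
                  ┃ ImageViewer           
                  ┠───────────────────────
┏━━━━━━━━━━━━━━━━━┃                       
┃ DrawingCanvas   ┃         ░           ░ 
┠─────────────────┃        ▓█  ▓ ▓ ▓ ▓  █▓
┃+                ┃        ▒▓   ▓▓ ▓▓   ▓▒
┃                 ┃          ▒░       ░▒  
┃                 ┃        ▒   █ █ █ █   ▒
┃                 ┃         ░▓         ▓░ 
┃    ┏━━━━━━━━━━━━━━━━━━━━┓━━━━━━━━━━━━━━━
┃    ┃ FileEditor         ┃       ┃       
┃    ┠────────────────────┨       ┃       
┃    ┃█024-01-15 00:00:04▲┃       ┃       
┃    ┃2024-01-15 00:00:04█┃       ┃       
┃    ┃2024-01-15 00:00:05░┃       ┃       


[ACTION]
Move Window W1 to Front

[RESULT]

                  ┏━━━━━━━━━━━━━━━━━━━━━━━
                  ┃ ImageViewer           
                  ┠───────────────────────
┏━━━━━━━━━━━━━━━━━┃                       
┃ DrawingCanvas   ┃         ░           ░ 
┠─────────────────┃        ▓█  ▓ ▓ ▓ ▓  █▓
┃+                ┃        ▒▓   ▓▓ ▓▓   ▓▒
┃                 ┃          ▒░       ░▒  
┃                 ┃        ▒   █ █ █ █   ▒
┃                 ┃         ░▓         ▓░ 
┃    ┏━━━━━━━━━━━━┗━━━━━━━━━━━━━━━━━━━━━━━
┃    ┃ FileEditor         ┃       ┃       
┃    ┠────────────────────┨       ┃       
┃    ┃█024-01-15 00:00:04▲┃       ┃       
┃    ┃2024-01-15 00:00:04█┃       ┃       
┃    ┃2024-01-15 00:00:05░┃       ┃       


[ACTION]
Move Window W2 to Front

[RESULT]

                  ┏━━━━━━━━━━━━━━━━━━━━━━━
                  ┃ ImageViewer           
                  ┠───────────────────────
┏━━━━━━━━━━━━━━━━━┃                       
┃ DrawingCanvas   ┃         ░           ░ 
┠─────────────────┃        ▓█  ▓ ▓ ▓ ▓  █▓
┃+                ┃        ▒▓   ▓▓ ▓▓   ▓▒
┃                 ┃          ▒░       ░▒  
┃                 ┃        ▒   █ █ █ █   ▒
┃                 ┃         ░▓         ▓░ 
┃    ┏━━━━━━━━━━━━━━━━━━━━┓━━━━━━━━━━━━━━━
┃    ┃ FileEditor         ┃       ┃       
┃    ┠────────────────────┨       ┃       
┃    ┃█024-01-15 00:00:04▲┃       ┃       
┃    ┃2024-01-15 00:00:04█┃       ┃       
┃    ┃2024-01-15 00:00:05░┃       ┃       


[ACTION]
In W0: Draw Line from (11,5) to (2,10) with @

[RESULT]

                  ┏━━━━━━━━━━━━━━━━━━━━━━━
                  ┃ ImageViewer           
                  ┠───────────────────────
┏━━━━━━━━━━━━━━━━━┃                       
┃ DrawingCanvas   ┃         ░           ░ 
┠─────────────────┃        ▓█  ▓ ▓ ▓ ▓  █▓
┃+                ┃        ▒▓   ▓▓ ▓▓   ▓▒
┃                 ┃          ▒░       ░▒  
┃          @      ┃        ▒   █ █ █ █   ▒
┃         @       ┃         ░▓         ▓░ 
┃    ┏━━━━━━━━━━━━━━━━━━━━┓━━━━━━━━━━━━━━━
┃    ┃ FileEditor         ┃       ┃       
┃    ┠────────────────────┨       ┃       
┃    ┃█024-01-15 00:00:04▲┃       ┃       
┃    ┃2024-01-15 00:00:04█┃       ┃       
┃    ┃2024-01-15 00:00:05░┃       ┃       


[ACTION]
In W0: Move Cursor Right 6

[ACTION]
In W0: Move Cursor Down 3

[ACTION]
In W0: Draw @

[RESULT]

                  ┏━━━━━━━━━━━━━━━━━━━━━━━
                  ┃ ImageViewer           
                  ┠───────────────────────
┏━━━━━━━━━━━━━━━━━┃                       
┃ DrawingCanvas   ┃         ░           ░ 
┠─────────────────┃        ▓█  ▓ ▓ ▓ ▓  █▓
┃                 ┃        ▒▓   ▓▓ ▓▓   ▓▒
┃                 ┃          ▒░       ░▒  
┃          @      ┃        ▒   █ █ █ █   ▒
┃      @  @       ┃         ░▓         ▓░ 
┃    ┏━━━━━━━━━━━━━━━━━━━━┓━━━━━━━━━━━━━━━
┃    ┃ FileEditor         ┃       ┃       
┃    ┠────────────────────┨       ┃       
┃    ┃█024-01-15 00:00:04▲┃       ┃       
┃    ┃2024-01-15 00:00:04█┃       ┃       
┃    ┃2024-01-15 00:00:05░┃       ┃       


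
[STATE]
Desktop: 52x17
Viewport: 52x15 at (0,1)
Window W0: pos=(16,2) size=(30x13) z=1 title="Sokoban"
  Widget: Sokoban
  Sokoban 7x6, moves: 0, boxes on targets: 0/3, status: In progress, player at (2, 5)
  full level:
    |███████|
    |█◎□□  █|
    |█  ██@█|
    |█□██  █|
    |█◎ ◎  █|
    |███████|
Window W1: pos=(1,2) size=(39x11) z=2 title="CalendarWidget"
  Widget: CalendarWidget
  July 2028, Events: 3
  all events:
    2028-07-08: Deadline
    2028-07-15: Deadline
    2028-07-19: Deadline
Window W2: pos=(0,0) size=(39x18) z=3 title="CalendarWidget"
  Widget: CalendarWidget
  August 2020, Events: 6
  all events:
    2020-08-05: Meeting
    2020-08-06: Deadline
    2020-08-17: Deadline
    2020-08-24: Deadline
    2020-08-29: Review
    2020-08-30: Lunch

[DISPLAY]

┃ CalendarWidget                      ┃             
┠─────────────────────────────────────┨┓━━━━━┓      
┃             August 2020             ┃┃     ┃      
┃Mo Tu We Th Fr Sa Su                 ┃┨─────┨      
┃                1  2                 ┃┃     ┃      
┃ 3  4  5*  6*  7  8  9               ┃┃     ┃      
┃10 11 12 13 14 15 16                 ┃┃     ┃      
┃17* 18 19 20 21 22 23                ┃┃     ┃      
┃24* 25 26 27 28 29* 30*              ┃┃     ┃      
┃31                                   ┃┃     ┃      
┃                                     ┃┃     ┃      
┃                                     ┃┛     ┃      
┃                                     ┃      ┃      
┃                                     ┃━━━━━━┛      
┃                                     ┃             


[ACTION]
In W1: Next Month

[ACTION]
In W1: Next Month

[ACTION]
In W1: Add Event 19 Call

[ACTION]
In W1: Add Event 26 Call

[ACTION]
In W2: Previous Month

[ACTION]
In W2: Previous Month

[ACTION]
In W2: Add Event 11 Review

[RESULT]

┃ CalendarWidget                      ┃             
┠─────────────────────────────────────┨┓━━━━━┓      
┃              June 2020              ┃┃     ┃      
┃Mo Tu We Th Fr Sa Su                 ┃┨─────┨      
┃ 1  2  3  4  5  6  7                 ┃┃     ┃      
┃ 8  9 10 11* 12 13 14                ┃┃     ┃      
┃15 16 17 18 19 20 21                 ┃┃     ┃      
┃22 23 24 25 26 27 28                 ┃┃     ┃      
┃29 30                                ┃┃     ┃      
┃                                     ┃┃     ┃      
┃                                     ┃┃     ┃      
┃                                     ┃┛     ┃      
┃                                     ┃      ┃      
┃                                     ┃━━━━━━┛      
┃                                     ┃             


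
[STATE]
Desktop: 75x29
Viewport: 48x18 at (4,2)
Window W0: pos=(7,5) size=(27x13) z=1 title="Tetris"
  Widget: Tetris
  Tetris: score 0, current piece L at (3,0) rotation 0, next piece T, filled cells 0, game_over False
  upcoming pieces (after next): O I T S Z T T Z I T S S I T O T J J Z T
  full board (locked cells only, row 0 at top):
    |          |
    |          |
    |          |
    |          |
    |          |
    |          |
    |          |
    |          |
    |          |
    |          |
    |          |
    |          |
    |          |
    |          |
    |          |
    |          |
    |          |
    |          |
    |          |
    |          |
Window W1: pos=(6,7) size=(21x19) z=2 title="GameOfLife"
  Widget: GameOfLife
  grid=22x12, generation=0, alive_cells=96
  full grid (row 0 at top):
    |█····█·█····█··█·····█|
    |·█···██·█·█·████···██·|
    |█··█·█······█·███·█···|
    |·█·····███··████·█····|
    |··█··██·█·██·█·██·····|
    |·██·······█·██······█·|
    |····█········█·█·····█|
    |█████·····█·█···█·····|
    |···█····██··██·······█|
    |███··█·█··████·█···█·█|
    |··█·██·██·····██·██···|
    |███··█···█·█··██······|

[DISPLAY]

                                                
                                                
                                                
   ┏━━━━━━━━━━━━━━━━━━━━━━━━━┓                  
   ┃ Tetris                  ┃                  
  ┏━━━━━━━━━━━━━━━━━━━┓──────┨                  
  ┃ GameOfLife        ┃      ┃                  
  ┠───────────────────┨      ┃                  
  ┃Gen: 0             ┃      ┃                  
  ┃····█·█····█··█····┃      ┃                  
  ┃█···██·█·█·████···█┃      ┃                  
  ┃··█·█······█·███·█·┃      ┃                  
  ┃█·····███··████·█··┃      ┃                  
  ┃·█··██·█·██·█·██···┃      ┃                  
  ┃██·······█·██······┃      ┃                  
  ┃···█········█·█····┃━━━━━━┛                  
  ┃████·····█·█···█···┃                         
  ┃··█····██··██······┃                         


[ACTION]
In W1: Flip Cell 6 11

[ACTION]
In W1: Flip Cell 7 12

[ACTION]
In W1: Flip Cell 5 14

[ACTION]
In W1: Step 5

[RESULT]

                                                
                                                
                                                
   ┏━━━━━━━━━━━━━━━━━━━━━━━━━┓                  
   ┃ Tetris                  ┃                  
  ┏━━━━━━━━━━━━━━━━━━━┓──────┨                  
  ┃ GameOfLife        ┃      ┃                  
  ┠───────────────────┨      ┃                  
  ┃Gen: 5             ┃      ┃                  
  ┃···················┃      ┃                  
  ┃··········█········┃      ┃                  
  ┃················█··┃      ┃                  
  ┃██·███··········█··┃      ┃                  
  ┃█·█·█·········████·┃      ┃                  
  ┃·██·██·······█·█···┃      ┃                  
  ┃█····██·········█··┃━━━━━━┛                  
  ┃██·██·███·······█··┃                         
  ┃···█··███·····█·█··┃                         


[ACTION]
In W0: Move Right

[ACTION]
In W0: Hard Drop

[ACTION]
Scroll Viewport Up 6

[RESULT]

                                                
                                                
                                                
                                                
                                                
   ┏━━━━━━━━━━━━━━━━━━━━━━━━━┓                  
   ┃ Tetris                  ┃                  
  ┏━━━━━━━━━━━━━━━━━━━┓──────┨                  
  ┃ GameOfLife        ┃      ┃                  
  ┠───────────────────┨      ┃                  
  ┃Gen: 5             ┃      ┃                  
  ┃···················┃      ┃                  
  ┃··········█········┃      ┃                  
  ┃················█··┃      ┃                  
  ┃██·███··········█··┃      ┃                  
  ┃█·█·█·········████·┃      ┃                  
  ┃·██·██·······█·█···┃      ┃                  
  ┃█····██·········█··┃━━━━━━┛                  


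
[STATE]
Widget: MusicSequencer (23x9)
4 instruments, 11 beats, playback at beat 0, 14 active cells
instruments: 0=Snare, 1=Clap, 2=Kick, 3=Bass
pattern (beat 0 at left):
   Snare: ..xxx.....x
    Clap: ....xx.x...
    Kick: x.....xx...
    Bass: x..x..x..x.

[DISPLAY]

      ▼1234567890      
 Snare··███·····█      
  Clap····██·█···      
  Kick█·····██···      
  Bass█··█··█··█·      
                       
                       
                       
                       


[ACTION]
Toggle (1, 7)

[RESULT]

      ▼1234567890      
 Snare··███·····█      
  Clap····██·····      
  Kick█·····██···      
  Bass█··█··█··█·      
                       
                       
                       
                       


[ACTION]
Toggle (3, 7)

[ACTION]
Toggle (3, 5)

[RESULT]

      ▼1234567890      
 Snare··███·····█      
  Clap····██·····      
  Kick█·····██···      
  Bass█··█·███·█·      
                       
                       
                       
                       


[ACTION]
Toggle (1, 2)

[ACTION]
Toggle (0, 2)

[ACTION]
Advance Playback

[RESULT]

      0▼234567890      
 Snare···██·····█      
  Clap··█·██·····      
  Kick█·····██···      
  Bass█··█·███·█·      
                       
                       
                       
                       


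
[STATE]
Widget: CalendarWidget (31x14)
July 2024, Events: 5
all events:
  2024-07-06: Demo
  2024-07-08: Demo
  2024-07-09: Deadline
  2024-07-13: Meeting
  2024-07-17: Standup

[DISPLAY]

           July 2024           
Mo Tu We Th Fr Sa Su           
 1  2  3  4  5  6*  7          
 8*  9* 10 11 12 13* 14        
15 16 17* 18 19 20 21          
22 23 24 25 26 27 28           
29 30 31                       
                               
                               
                               
                               
                               
                               
                               


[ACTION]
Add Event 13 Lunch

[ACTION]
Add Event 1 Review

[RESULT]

           July 2024           
Mo Tu We Th Fr Sa Su           
 1*  2  3  4  5  6*  7         
 8*  9* 10 11 12 13* 14        
15 16 17* 18 19 20 21          
22 23 24 25 26 27 28           
29 30 31                       
                               
                               
                               
                               
                               
                               
                               


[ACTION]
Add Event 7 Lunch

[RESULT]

           July 2024           
Mo Tu We Th Fr Sa Su           
 1*  2  3  4  5  6*  7*        
 8*  9* 10 11 12 13* 14        
15 16 17* 18 19 20 21          
22 23 24 25 26 27 28           
29 30 31                       
                               
                               
                               
                               
                               
                               
                               


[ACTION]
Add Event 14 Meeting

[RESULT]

           July 2024           
Mo Tu We Th Fr Sa Su           
 1*  2  3  4  5  6*  7*        
 8*  9* 10 11 12 13* 14*       
15 16 17* 18 19 20 21          
22 23 24 25 26 27 28           
29 30 31                       
                               
                               
                               
                               
                               
                               
                               


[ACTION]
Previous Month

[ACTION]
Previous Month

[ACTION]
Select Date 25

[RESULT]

            May 2024           
Mo Tu We Th Fr Sa Su           
       1  2  3  4  5           
 6  7  8  9 10 11 12           
13 14 15 16 17 18 19           
20 21 22 23 24 [25] 26         
27 28 29 30 31                 
                               
                               
                               
                               
                               
                               
                               


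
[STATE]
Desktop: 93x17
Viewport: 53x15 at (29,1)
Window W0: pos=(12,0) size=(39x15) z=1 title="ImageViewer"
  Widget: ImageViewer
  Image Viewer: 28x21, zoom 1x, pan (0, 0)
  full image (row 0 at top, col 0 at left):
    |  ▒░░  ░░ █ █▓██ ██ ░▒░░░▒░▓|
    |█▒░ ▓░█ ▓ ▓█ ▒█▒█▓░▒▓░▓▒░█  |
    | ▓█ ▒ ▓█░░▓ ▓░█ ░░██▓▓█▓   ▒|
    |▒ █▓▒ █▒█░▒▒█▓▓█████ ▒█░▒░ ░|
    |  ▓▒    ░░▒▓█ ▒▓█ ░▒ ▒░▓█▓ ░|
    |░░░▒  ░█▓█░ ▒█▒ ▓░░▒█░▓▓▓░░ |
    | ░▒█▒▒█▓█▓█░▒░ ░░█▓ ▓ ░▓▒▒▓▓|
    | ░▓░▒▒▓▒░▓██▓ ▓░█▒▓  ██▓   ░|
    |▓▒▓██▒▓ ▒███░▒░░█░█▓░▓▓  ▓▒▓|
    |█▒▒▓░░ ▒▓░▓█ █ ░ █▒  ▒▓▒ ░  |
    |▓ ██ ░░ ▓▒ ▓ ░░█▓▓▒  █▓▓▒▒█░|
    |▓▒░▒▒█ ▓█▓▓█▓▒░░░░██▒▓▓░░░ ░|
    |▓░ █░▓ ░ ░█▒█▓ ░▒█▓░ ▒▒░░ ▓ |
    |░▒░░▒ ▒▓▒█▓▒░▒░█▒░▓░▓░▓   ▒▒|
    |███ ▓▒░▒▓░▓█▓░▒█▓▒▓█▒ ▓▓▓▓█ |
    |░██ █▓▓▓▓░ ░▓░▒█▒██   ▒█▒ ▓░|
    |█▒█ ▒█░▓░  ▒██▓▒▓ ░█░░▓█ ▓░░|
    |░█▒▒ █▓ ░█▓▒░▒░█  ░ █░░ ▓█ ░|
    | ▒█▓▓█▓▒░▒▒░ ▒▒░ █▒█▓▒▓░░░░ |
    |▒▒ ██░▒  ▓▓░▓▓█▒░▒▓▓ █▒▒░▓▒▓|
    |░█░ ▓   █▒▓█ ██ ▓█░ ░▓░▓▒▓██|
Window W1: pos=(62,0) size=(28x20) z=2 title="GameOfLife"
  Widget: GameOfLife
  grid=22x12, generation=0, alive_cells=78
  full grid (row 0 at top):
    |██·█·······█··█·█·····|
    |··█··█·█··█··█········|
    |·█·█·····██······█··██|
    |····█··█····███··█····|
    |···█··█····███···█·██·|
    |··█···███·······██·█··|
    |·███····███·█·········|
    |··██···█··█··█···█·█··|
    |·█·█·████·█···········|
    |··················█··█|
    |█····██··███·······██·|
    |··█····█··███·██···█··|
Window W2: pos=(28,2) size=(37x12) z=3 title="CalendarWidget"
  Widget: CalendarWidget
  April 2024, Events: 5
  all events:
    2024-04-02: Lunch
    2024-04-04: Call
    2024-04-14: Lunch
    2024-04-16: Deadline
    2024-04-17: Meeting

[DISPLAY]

                     ┃           ┃ GameOfLife        
━━━━━━━━━━━━━━━━━━━━━━━━━━━━━━━━━━━┓─────────────────
 CalendarWidget                    ┃n: 0             
───────────────────────────────────┨·█·······█··█·█··
             April 2024            ┃█··█·█··█··█·····
Mo Tu We Th Fr Sa Su               ┃·█·····██······█·
 1  2*  3  4*  5  6  7             ┃··█··█····███··█·
 8  9 10 11 12 13 14*              ┃·█··█····███···█·
15 16* 17* 18 19 20 21             ┃█···███·······██·
22 23 24 25 26 27 28               ┃██····███·█······
29 30                              ┃██···█··█··█···█·
                                   ┃·█·████·█········
━━━━━━━━━━━━━━━━━━━━━━━━━━━━━━━━━━━┛················█
━━━━━━━━━━━━━━━━━━━━━┛           ┃█····██··███·······
                                 ┃··█····█··███·██···


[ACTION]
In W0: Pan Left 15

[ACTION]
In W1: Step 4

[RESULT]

                     ┃           ┃ GameOfLife        
━━━━━━━━━━━━━━━━━━━━━━━━━━━━━━━━━━━┓─────────────────
 CalendarWidget                    ┃n: 4             
───────────────────────────────────┨█·█·······█······
             April 2024            ┃···█··██·█·███···
Mo Tu We Th Fr Sa Su               ┃···██·██·█··███··
 1  2*  3  4*  5  6  7             ┃··█··█···█·██·█··
 8  9 10 11 12 13 14*              ┃··█····██···█····
15 16* 17* 18 19 20 21             ┃··█··█·████·█····
22 23 24 25 26 27 28               ┃··██·██···█·█····
29 30                              ┃··█·█·········█··
                                   ┃··█··············
━━━━━━━━━━━━━━━━━━━━━━━━━━━━━━━━━━━┛·█·██···█········
━━━━━━━━━━━━━━━━━━━━━┛           ┃····████···█·······
                                 ┃·····██····█·······


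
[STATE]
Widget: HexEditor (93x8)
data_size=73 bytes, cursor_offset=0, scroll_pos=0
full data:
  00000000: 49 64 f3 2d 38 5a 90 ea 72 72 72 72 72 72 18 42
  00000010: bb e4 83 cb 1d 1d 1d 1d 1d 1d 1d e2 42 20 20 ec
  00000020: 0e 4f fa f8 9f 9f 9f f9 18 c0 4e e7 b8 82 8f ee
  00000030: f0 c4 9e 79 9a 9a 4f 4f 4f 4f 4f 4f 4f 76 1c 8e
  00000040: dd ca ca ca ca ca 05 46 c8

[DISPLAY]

00000000  49 64 f3 2d 38 5a 90 ea  72 72 72 72 72 72 18 42  |Id.-8Z..rrrrrr.B|               
00000010  bb e4 83 cb 1d 1d 1d 1d  1d 1d 1d e2 42 20 20 ec  |............B  .|               
00000020  0e 4f fa f8 9f 9f 9f f9  18 c0 4e e7 b8 82 8f ee  |.O........N.....|               
00000030  f0 c4 9e 79 9a 9a 4f 4f  4f 4f 4f 4f 4f 76 1c 8e  |...y..OOOOOOOv..|               
00000040  dd ca ca ca ca ca 05 46  c8                       |.......F.       |               
                                                                                             
                                                                                             
                                                                                             


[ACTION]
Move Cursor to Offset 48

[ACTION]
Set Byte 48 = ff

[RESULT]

00000000  49 64 f3 2d 38 5a 90 ea  72 72 72 72 72 72 18 42  |Id.-8Z..rrrrrr.B|               
00000010  bb e4 83 cb 1d 1d 1d 1d  1d 1d 1d e2 42 20 20 ec  |............B  .|               
00000020  0e 4f fa f8 9f 9f 9f f9  18 c0 4e e7 b8 82 8f ee  |.O........N.....|               
00000030  FF c4 9e 79 9a 9a 4f 4f  4f 4f 4f 4f 4f 76 1c 8e  |...y..OOOOOOOv..|               
00000040  dd ca ca ca ca ca 05 46  c8                       |.......F.       |               
                                                                                             
                                                                                             
                                                                                             


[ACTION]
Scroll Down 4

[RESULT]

00000040  dd ca ca ca ca ca 05 46  c8                       |.......F.       |               
                                                                                             
                                                                                             
                                                                                             
                                                                                             
                                                                                             
                                                                                             
                                                                                             


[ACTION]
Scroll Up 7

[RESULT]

00000000  49 64 f3 2d 38 5a 90 ea  72 72 72 72 72 72 18 42  |Id.-8Z..rrrrrr.B|               
00000010  bb e4 83 cb 1d 1d 1d 1d  1d 1d 1d e2 42 20 20 ec  |............B  .|               
00000020  0e 4f fa f8 9f 9f 9f f9  18 c0 4e e7 b8 82 8f ee  |.O........N.....|               
00000030  FF c4 9e 79 9a 9a 4f 4f  4f 4f 4f 4f 4f 76 1c 8e  |...y..OOOOOOOv..|               
00000040  dd ca ca ca ca ca 05 46  c8                       |.......F.       |               
                                                                                             
                                                                                             
                                                                                             


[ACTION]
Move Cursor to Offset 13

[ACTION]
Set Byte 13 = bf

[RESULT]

00000000  49 64 f3 2d 38 5a 90 ea  72 72 72 72 72 BF 18 42  |Id.-8Z..rrrrr..B|               
00000010  bb e4 83 cb 1d 1d 1d 1d  1d 1d 1d e2 42 20 20 ec  |............B  .|               
00000020  0e 4f fa f8 9f 9f 9f f9  18 c0 4e e7 b8 82 8f ee  |.O........N.....|               
00000030  ff c4 9e 79 9a 9a 4f 4f  4f 4f 4f 4f 4f 76 1c 8e  |...y..OOOOOOOv..|               
00000040  dd ca ca ca ca ca 05 46  c8                       |.......F.       |               
                                                                                             
                                                                                             
                                                                                             
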